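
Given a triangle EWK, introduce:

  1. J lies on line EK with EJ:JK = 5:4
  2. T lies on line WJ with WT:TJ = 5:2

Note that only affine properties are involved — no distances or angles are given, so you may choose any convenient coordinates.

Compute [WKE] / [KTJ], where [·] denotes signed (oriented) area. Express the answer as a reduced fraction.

Choose coordinates E = (0, 0), W = (1, 0), K = (0, 1).
1. J lies on line EK with EJ:JK = 5:4 ⇒ J = (0, 5/9)
2. T lies on line WJ with WT:TJ = 5:2 ⇒ T = (2/7, 25/63)
2·[WKE] = 1, 2·[KTJ] = -8/63
[WKE]:[KTJ] = 1:-8/63 = -63/8

[WKE]:[KTJ] = -63/8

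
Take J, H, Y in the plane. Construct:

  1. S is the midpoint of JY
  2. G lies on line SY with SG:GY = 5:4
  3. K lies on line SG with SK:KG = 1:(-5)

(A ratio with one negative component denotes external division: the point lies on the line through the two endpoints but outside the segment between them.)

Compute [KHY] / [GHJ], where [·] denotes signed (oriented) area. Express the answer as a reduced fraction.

Choose coordinates J = (0, 0), H = (1, 0), Y = (0, 1).
1. S is the midpoint of JY ⇒ S = (0, 1/2)
2. G lies on line SY with SG:GY = 5:4 ⇒ G = (0, 7/9)
3. K lies on line SG with SK:KG = 1:(-5) ⇒ K = (0, 31/72)
2·[KHY] = 41/72, 2·[GHJ] = -7/9
[KHY]:[GHJ] = 41/72:-7/9 = -41/56

[KHY]:[GHJ] = -41/56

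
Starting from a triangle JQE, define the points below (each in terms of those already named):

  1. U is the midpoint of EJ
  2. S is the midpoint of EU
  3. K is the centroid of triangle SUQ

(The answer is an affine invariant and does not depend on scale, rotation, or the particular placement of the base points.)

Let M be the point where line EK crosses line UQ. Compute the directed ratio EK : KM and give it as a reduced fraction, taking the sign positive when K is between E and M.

EK:KM = 5

Set J = (0, 0), Q = (1, 0), E = (0, 1); any affine frame gives the same invariant.
1. U is the midpoint of EJ ⇒ U = (0, 1/2)
2. S is the midpoint of EU ⇒ S = (0, 3/4)
3. K is the centroid of triangle SUQ ⇒ K = (1/3, 5/12)
line EK meets UQ at M = (2/5, 3/10)
K = E + t·(M−E) with t = 5/6, so EK:KM = 5/6:1/6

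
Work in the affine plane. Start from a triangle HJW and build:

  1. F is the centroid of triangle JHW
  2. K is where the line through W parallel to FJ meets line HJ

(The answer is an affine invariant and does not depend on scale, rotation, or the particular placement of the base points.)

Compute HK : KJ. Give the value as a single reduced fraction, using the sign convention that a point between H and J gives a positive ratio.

Set H = (0, 0), J = (1, 0), W = (0, 1); any affine frame gives the same invariant.
1. F is the centroid of triangle JHW ⇒ F = (1/3, 1/3)
2. K is where the line through W parallel to FJ meets line HJ ⇒ K = (2, 0)
K = H + t·(J−H) with t = 2, so HK:KJ = t:(1−t) = 2:-1

HK:KJ = -2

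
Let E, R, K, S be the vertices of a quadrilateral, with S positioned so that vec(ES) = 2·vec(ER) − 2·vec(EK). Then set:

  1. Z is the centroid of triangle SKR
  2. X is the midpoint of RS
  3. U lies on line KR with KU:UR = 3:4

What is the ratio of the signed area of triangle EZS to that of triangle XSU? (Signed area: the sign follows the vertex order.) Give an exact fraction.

[EZS]:[XSU] = 14/3

Choose coordinates E = (0, 0), R = (1, 0), K = (0, 1), S = (2, -2).
1. Z is the centroid of triangle SKR ⇒ Z = (1, -1/3)
2. X is the midpoint of RS ⇒ X = (3/2, -1)
3. U lies on line KR with KU:UR = 3:4 ⇒ U = (3/7, 4/7)
2·[EZS] = -4/3, 2·[XSU] = -2/7
[EZS]:[XSU] = -4/3:-2/7 = 14/3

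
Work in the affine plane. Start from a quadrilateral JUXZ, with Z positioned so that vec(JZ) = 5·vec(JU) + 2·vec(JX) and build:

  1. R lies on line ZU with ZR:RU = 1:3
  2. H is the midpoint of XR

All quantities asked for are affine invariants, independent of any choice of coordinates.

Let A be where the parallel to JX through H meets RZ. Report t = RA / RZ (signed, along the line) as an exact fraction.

t = -2

Assign J = (0, 0), U = (1, 0), X = (0, 1), Z = (5, 2) — the answer is frame-independent, so this choice is without loss of generality.
1. R lies on line ZU with ZR:RU = 1:3 ⇒ R = (4, 3/2)
2. H is the midpoint of XR ⇒ H = (2, 5/4)
through H parallel to JX: direction (0, 1); meets RZ at A = (2, 1/2)
A = R + t·(Z−R) with t = -2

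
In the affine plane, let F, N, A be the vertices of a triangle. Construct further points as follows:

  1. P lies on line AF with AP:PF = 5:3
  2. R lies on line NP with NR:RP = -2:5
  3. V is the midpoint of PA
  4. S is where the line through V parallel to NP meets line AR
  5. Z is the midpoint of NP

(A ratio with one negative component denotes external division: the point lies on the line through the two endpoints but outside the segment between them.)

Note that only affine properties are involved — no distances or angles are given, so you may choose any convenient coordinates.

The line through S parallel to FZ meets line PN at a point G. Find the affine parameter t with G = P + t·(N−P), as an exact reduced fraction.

Choose coordinates F = (0, 0), N = (1, 0), A = (0, 1).
1. P lies on line AF with AP:PF = 5:3 ⇒ P = (0, 3/8)
2. R lies on line NP with NR:RP = -2:5 ⇒ R = (5/3, -1/4)
3. V is the midpoint of PA ⇒ V = (0, 11/16)
4. S is where the line through V parallel to NP meets line AR ⇒ S = (5/6, 3/8)
5. Z is the midpoint of NP ⇒ Z = (1/2, 3/16)
through S parallel to FZ: direction (1/2, 3/16); meets PN at G = (5/12, 7/32)
G = P + t·(N−P) with t = 5/12

t = 5/12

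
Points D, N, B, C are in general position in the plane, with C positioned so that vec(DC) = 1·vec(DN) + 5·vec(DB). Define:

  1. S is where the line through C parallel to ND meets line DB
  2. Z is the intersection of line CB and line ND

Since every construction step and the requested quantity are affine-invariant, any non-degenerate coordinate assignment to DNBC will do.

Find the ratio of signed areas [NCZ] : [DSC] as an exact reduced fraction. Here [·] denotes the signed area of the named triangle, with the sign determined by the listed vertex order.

[NCZ]:[DSC] = -5/4

Assign D = (0, 0), N = (1, 0), B = (0, 1), C = (1, 5) — the answer is frame-independent, so this choice is without loss of generality.
1. S is where the line through C parallel to ND meets line DB ⇒ S = (0, 5)
2. Z is the intersection of line CB and line ND ⇒ Z = (-1/4, 0)
2·[NCZ] = 25/4, 2·[DSC] = -5
[NCZ]:[DSC] = 25/4:-5 = -5/4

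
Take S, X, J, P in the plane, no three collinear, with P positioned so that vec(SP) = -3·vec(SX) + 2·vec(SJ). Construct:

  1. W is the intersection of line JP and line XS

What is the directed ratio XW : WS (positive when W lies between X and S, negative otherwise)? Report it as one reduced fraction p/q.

XW:WS = -2/3

Set S = (0, 0), X = (1, 0), J = (0, 1), P = (-3, 2); any affine frame gives the same invariant.
1. W is the intersection of line JP and line XS ⇒ W = (3, 0)
W = X + t·(S−X) with t = -2, so XW:WS = t:(1−t) = -2:3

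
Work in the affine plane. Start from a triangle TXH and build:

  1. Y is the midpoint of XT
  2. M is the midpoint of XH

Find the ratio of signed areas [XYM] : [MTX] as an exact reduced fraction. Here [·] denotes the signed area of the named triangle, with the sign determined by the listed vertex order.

Work in coordinates with T = (0, 0), X = (1, 0), H = (0, 1).
1. Y is the midpoint of XT ⇒ Y = (1/2, 0)
2. M is the midpoint of XH ⇒ M = (1/2, 1/2)
2·[XYM] = -1/4, 2·[MTX] = 1/2
[XYM]:[MTX] = -1/4:1/2 = -1/2

[XYM]:[MTX] = -1/2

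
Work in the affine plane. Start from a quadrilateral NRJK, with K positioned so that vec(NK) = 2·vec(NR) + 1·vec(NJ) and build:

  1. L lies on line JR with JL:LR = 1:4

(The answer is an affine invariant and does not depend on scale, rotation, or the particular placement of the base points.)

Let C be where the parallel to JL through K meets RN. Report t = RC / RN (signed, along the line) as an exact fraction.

Choose coordinates N = (0, 0), R = (1, 0), J = (0, 1), K = (2, 1).
1. L lies on line JR with JL:LR = 1:4 ⇒ L = (1/5, 4/5)
through K parallel to JL: direction (1/5, -1/5); meets RN at C = (3, 0)
C = R + t·(N−R) with t = -2

t = -2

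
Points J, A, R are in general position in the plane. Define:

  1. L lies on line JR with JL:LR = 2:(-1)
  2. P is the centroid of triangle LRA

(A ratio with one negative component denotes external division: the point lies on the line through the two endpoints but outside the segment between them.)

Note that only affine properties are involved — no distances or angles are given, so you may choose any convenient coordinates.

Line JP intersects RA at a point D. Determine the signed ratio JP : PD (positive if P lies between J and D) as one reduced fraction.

JP:PD = -4

Set J = (0, 0), A = (1, 0), R = (0, 1); any affine frame gives the same invariant.
1. L lies on line JR with JL:LR = 2:(-1) ⇒ L = (0, 2)
2. P is the centroid of triangle LRA ⇒ P = (1/3, 1)
line JP meets RA at D = (1/4, 3/4)
P = J + t·(D−J) with t = 4/3, so JP:PD = 4/3:-1/3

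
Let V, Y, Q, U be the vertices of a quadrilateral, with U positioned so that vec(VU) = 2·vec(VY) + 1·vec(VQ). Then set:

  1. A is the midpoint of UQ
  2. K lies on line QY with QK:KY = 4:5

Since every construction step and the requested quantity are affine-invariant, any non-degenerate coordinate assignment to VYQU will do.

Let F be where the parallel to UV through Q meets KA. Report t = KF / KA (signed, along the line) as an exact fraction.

Assign V = (0, 0), Y = (1, 0), Q = (0, 1), U = (2, 1) — the answer is frame-independent, so this choice is without loss of generality.
1. A is the midpoint of UQ ⇒ A = (1, 1)
2. K lies on line QY with QK:KY = 4:5 ⇒ K = (4/9, 5/9)
through Q parallel to UV: direction (-2, -1); meets KA at F = (8/3, 7/3)
F = K + t·(A−K) with t = 4

t = 4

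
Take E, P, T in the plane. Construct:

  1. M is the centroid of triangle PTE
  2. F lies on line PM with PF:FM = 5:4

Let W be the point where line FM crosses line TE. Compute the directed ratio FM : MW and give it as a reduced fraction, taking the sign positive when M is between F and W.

Set E = (0, 0), P = (1, 0), T = (0, 1); any affine frame gives the same invariant.
1. M is the centroid of triangle PTE ⇒ M = (1/3, 1/3)
2. F lies on line PM with PF:FM = 5:4 ⇒ F = (17/27, 5/27)
line FM meets TE at W = (0, 1/2)
M = F + t·(W−F) with t = 8/17, so FM:MW = 8/17:9/17

FM:MW = 8/9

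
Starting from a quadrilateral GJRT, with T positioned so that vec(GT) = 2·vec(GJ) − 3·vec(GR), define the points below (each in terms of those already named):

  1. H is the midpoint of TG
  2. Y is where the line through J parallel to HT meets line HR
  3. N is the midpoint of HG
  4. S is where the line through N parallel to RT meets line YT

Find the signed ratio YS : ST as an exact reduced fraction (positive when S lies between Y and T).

Assign G = (0, 0), J = (1, 0), R = (0, 1), T = (2, -3) — the answer is frame-independent, so this choice is without loss of generality.
1. H is the midpoint of TG ⇒ H = (1, -3/2)
2. Y is where the line through J parallel to HT meets line HR ⇒ Y = (-1/2, 9/4)
3. N is the midpoint of HG ⇒ N = (1/2, -3/4)
4. S is where the line through N parallel to RT meets line YT ⇒ S = (19/2, -75/4)
S = Y + t·(T−Y) with t = 4, so YS:ST = t:(1−t) = 4:-3

YS:ST = -4/3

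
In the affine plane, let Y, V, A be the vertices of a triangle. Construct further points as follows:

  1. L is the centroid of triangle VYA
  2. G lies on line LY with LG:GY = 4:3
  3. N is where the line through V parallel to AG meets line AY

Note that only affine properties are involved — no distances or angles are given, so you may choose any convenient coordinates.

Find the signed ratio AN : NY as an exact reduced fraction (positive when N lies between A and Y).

Choose coordinates Y = (0, 0), V = (1, 0), A = (0, 1).
1. L is the centroid of triangle VYA ⇒ L = (1/3, 1/3)
2. G lies on line LY with LG:GY = 4:3 ⇒ G = (1/7, 1/7)
3. N is where the line through V parallel to AG meets line AY ⇒ N = (0, 6)
N = A + t·(Y−A) with t = -5, so AN:NY = t:(1−t) = -5:6

AN:NY = -5/6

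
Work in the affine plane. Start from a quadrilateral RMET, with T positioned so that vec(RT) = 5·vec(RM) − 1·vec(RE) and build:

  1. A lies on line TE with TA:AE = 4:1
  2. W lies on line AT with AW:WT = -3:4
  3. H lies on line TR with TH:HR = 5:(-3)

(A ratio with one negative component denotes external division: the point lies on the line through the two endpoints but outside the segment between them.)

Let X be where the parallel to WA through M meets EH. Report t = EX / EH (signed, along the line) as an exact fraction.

t = 6/25

Set R = (0, 0), M = (1, 0), E = (0, 1), T = (5, -1); any affine frame gives the same invariant.
1. A lies on line TE with TA:AE = 4:1 ⇒ A = (1, 3/5)
2. W lies on line AT with AW:WT = -3:4 ⇒ W = (-11, 27/5)
3. H lies on line TR with TH:HR = 5:(-3) ⇒ H = (-15/2, 3/2)
through M parallel to WA: direction (12, -24/5); meets EH at X = (-9/5, 28/25)
X = E + t·(H−E) with t = 6/25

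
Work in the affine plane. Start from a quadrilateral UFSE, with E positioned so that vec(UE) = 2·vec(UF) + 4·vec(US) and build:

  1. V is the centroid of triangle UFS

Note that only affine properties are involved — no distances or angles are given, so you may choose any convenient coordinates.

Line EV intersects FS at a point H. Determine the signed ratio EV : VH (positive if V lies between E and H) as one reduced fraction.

EV:VH = -16

Choose coordinates U = (0, 0), F = (1, 0), S = (0, 1), E = (2, 4).
1. V is the centroid of triangle UFS ⇒ V = (1/3, 1/3)
line EV meets FS at H = (7/16, 9/16)
V = E + t·(H−E) with t = 16/15, so EV:VH = 16/15:-1/15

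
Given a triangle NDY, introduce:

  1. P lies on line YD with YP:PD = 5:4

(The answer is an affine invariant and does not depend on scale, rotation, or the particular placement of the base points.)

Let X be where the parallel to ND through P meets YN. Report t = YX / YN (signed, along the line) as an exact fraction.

Choose coordinates N = (0, 0), D = (1, 0), Y = (0, 1).
1. P lies on line YD with YP:PD = 5:4 ⇒ P = (5/9, 4/9)
through P parallel to ND: direction (1, 0); meets YN at X = (0, 4/9)
X = Y + t·(N−Y) with t = 5/9

t = 5/9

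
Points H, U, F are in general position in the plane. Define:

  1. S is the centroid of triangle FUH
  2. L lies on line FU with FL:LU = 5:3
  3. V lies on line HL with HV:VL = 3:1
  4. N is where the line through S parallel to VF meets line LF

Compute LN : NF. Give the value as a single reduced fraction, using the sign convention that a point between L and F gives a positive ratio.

LN:NF = -22/7

Set H = (0, 0), U = (1, 0), F = (0, 1); any affine frame gives the same invariant.
1. S is the centroid of triangle FUH ⇒ S = (1/3, 1/3)
2. L lies on line FU with FL:LU = 5:3 ⇒ L = (5/8, 3/8)
3. V lies on line HL with HV:VL = 3:1 ⇒ V = (15/32, 9/32)
4. N is where the line through S parallel to VF meets line LF ⇒ N = (-7/24, 31/24)
N = L + t·(F−L) with t = 22/15, so LN:NF = t:(1−t) = 22/15:-7/15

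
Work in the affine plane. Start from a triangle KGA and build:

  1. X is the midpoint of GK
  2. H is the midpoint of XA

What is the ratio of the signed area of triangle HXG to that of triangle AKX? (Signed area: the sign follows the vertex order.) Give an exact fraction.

Assign K = (0, 0), G = (1, 0), A = (0, 1) — the answer is frame-independent, so this choice is without loss of generality.
1. X is the midpoint of GK ⇒ X = (1/2, 0)
2. H is the midpoint of XA ⇒ H = (1/4, 1/2)
2·[HXG] = 1/4, 2·[AKX] = 1/2
[HXG]:[AKX] = 1/4:1/2 = 1/2

[HXG]:[AKX] = 1/2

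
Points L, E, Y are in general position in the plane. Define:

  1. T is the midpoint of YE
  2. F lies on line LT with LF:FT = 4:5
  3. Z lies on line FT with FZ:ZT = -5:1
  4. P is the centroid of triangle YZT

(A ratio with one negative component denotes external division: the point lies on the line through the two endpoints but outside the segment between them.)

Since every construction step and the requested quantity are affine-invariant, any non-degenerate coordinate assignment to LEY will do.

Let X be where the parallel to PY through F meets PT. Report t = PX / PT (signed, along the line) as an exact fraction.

Choose coordinates L = (0, 0), E = (1, 0), Y = (0, 1).
1. T is the midpoint of YE ⇒ T = (1/2, 1/2)
2. F lies on line LT with LF:FT = 4:5 ⇒ F = (2/9, 2/9)
3. Z lies on line FT with FZ:ZT = -5:1 ⇒ Z = (41/72, 41/72)
4. P is the centroid of triangle YZT ⇒ P = (77/216, 149/216)
through F parallel to PY: direction (-77/216, 67/216); meets PT at X = (89/54, -55/54)
X = P + t·(T−P) with t = 9

t = 9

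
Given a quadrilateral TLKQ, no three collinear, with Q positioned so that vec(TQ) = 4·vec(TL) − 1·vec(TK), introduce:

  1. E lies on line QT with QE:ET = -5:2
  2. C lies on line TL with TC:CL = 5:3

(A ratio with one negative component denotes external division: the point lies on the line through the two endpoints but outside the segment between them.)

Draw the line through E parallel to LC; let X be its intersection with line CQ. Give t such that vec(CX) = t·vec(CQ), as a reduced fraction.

Assign T = (0, 0), L = (1, 0), K = (0, 1), Q = (4, -1) — the answer is frame-independent, so this choice is without loss of generality.
1. E lies on line QT with QE:ET = -5:2 ⇒ E = (-8/3, 2/3)
2. C lies on line TL with TC:CL = 5:3 ⇒ C = (5/8, 0)
through E parallel to LC: direction (-3/8, 0); meets CQ at X = (-13/8, 2/3)
X = C + t·(Q−C) with t = -2/3

t = -2/3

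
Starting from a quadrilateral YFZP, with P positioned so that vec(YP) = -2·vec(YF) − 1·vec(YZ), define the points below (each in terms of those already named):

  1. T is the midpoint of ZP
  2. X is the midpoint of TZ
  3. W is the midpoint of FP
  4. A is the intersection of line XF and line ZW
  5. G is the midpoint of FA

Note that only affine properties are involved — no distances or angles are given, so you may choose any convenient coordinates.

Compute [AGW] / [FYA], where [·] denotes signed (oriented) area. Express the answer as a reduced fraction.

[AGW]:[FYA] = 3/2

Choose coordinates Y = (0, 0), F = (1, 0), Z = (0, 1), P = (-2, -1).
1. T is the midpoint of ZP ⇒ T = (-1, 0)
2. X is the midpoint of TZ ⇒ X = (-1/2, 1/2)
3. W is the midpoint of FP ⇒ W = (-1/2, -1/2)
4. A is the intersection of line XF and line ZW ⇒ A = (-1/5, 2/5)
5. G is the midpoint of FA ⇒ G = (2/5, 1/5)
2·[AGW] = -3/5, 2·[FYA] = -2/5
[AGW]:[FYA] = -3/5:-2/5 = 3/2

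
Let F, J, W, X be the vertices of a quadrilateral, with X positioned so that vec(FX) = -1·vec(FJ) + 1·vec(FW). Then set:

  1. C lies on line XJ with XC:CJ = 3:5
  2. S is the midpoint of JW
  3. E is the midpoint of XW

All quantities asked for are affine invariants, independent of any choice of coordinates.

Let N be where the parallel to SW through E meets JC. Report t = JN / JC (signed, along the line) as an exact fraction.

t = 4/5

Choose coordinates F = (0, 0), J = (1, 0), W = (0, 1), X = (-1, 1).
1. C lies on line XJ with XC:CJ = 3:5 ⇒ C = (-1/4, 5/8)
2. S is the midpoint of JW ⇒ S = (1/2, 1/2)
3. E is the midpoint of XW ⇒ E = (-1/2, 1)
through E parallel to SW: direction (-1/2, 1/2); meets JC at N = (0, 1/2)
N = J + t·(C−J) with t = 4/5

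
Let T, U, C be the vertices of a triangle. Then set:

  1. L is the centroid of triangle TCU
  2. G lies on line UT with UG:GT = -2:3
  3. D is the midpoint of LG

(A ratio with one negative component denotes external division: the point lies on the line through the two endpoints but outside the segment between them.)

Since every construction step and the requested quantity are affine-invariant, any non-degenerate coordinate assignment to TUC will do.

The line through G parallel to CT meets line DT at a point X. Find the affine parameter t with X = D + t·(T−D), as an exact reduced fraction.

Set T = (0, 0), U = (1, 0), C = (0, 1); any affine frame gives the same invariant.
1. L is the centroid of triangle TCU ⇒ L = (1/3, 1/3)
2. G lies on line UT with UG:GT = -2:3 ⇒ G = (3, 0)
3. D is the midpoint of LG ⇒ D = (5/3, 1/6)
through G parallel to CT: direction (0, -1); meets DT at X = (3, 3/10)
X = D + t·(T−D) with t = -4/5

t = -4/5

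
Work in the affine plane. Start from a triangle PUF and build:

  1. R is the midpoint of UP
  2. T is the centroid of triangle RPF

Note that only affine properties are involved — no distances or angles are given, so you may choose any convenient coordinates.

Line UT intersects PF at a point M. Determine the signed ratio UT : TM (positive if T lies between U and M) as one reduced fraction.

Assign P = (0, 0), U = (1, 0), F = (0, 1) — the answer is frame-independent, so this choice is without loss of generality.
1. R is the midpoint of UP ⇒ R = (1/2, 0)
2. T is the centroid of triangle RPF ⇒ T = (1/6, 1/3)
line UT meets PF at M = (0, 2/5)
T = U + t·(M−U) with t = 5/6, so UT:TM = 5/6:1/6

UT:TM = 5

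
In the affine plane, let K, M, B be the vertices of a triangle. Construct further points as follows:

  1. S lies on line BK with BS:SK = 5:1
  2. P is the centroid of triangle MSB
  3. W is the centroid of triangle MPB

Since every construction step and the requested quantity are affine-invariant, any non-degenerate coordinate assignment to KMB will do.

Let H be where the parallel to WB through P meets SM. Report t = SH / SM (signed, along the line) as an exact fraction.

t = 3/5

Work in coordinates with K = (0, 0), M = (1, 0), B = (0, 1).
1. S lies on line BK with BS:SK = 5:1 ⇒ S = (0, 1/6)
2. P is the centroid of triangle MSB ⇒ P = (1/3, 7/18)
3. W is the centroid of triangle MPB ⇒ W = (4/9, 25/54)
through P parallel to WB: direction (-4/9, 29/54); meets SM at H = (3/5, 1/15)
H = S + t·(M−S) with t = 3/5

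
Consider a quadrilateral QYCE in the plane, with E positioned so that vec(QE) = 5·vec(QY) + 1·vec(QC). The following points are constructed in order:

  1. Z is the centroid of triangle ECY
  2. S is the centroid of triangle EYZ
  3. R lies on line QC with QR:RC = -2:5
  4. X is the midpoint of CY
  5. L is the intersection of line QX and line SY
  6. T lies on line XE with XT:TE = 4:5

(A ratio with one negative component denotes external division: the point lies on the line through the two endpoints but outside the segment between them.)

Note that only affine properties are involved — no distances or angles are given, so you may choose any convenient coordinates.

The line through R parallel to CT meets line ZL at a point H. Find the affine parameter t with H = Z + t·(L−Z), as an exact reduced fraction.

t = 14/13

Work in coordinates with Q = (0, 0), Y = (1, 0), C = (0, 1), E = (5, 1).
1. Z is the centroid of triangle ECY ⇒ Z = (2, 2/3)
2. S is the centroid of triangle EYZ ⇒ S = (8/3, 5/9)
3. R lies on line QC with QR:RC = -2:5 ⇒ R = (0, -2/3)
4. X is the midpoint of CY ⇒ X = (1/2, 1/2)
5. L is the intersection of line QX and line SY ⇒ L = (-1/2, -1/2)
6. T lies on line XE with XT:TE = 4:5 ⇒ T = (5/2, 13/18)
through R parallel to CT: direction (5/2, -5/18); meets ZL at H = (-9/13, -23/39)
H = Z + t·(L−Z) with t = 14/13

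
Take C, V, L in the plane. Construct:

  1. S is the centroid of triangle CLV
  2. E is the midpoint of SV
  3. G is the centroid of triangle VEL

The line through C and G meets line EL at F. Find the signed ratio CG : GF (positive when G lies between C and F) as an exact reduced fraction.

Assign C = (0, 0), V = (1, 0), L = (0, 1) — the answer is frame-independent, so this choice is without loss of generality.
1. S is the centroid of triangle CLV ⇒ S = (1/3, 1/3)
2. E is the midpoint of SV ⇒ E = (2/3, 1/6)
3. G is the centroid of triangle VEL ⇒ G = (5/9, 7/18)
line CG meets EL at F = (20/39, 14/39)
G = C + t·(F−C) with t = 13/12, so CG:GF = 13/12:-1/12

CG:GF = -13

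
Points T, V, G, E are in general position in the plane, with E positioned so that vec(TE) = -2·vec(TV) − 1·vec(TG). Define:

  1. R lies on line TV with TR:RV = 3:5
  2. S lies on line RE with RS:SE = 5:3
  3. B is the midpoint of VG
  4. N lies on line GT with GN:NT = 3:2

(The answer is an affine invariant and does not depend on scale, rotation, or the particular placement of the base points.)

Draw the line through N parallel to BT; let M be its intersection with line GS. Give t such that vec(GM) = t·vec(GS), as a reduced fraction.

Work in coordinates with T = (0, 0), V = (1, 0), G = (0, 1), E = (-2, -1).
1. R lies on line TV with TR:RV = 3:5 ⇒ R = (3/8, 0)
2. S lies on line RE with RS:SE = 5:3 ⇒ S = (-71/64, -5/8)
3. B is the midpoint of VG ⇒ B = (1/2, 1/2)
4. N lies on line GT with GN:NT = 3:2 ⇒ N = (0, 2/5)
through N parallel to BT: direction (-1/2, -1/2); meets GS at M = (-71/55, -49/55)
M = G + t·(S−G) with t = 64/55

t = 64/55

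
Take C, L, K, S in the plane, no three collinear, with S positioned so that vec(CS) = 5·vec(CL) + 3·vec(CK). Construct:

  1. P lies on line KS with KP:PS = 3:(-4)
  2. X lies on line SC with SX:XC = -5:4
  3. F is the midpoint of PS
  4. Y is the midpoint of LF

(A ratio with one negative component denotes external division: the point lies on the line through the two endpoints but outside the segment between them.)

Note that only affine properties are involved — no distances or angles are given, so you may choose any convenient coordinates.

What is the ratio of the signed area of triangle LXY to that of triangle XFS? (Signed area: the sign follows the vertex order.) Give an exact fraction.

Assign C = (0, 0), L = (1, 0), K = (0, 1), S = (5, 3) — the answer is frame-independent, so this choice is without loss of generality.
1. P lies on line KS with KP:PS = 3:(-4) ⇒ P = (-15, -5)
2. X lies on line SC with SX:XC = -5:4 ⇒ X = (-20, -12)
3. F is the midpoint of PS ⇒ F = (-5, -1)
4. Y is the midpoint of LF ⇒ Y = (-2, -1/2)
2·[LXY] = -51/2, 2·[XFS] = -50
[LXY]:[XFS] = -51/2:-50 = 51/100

[LXY]:[XFS] = 51/100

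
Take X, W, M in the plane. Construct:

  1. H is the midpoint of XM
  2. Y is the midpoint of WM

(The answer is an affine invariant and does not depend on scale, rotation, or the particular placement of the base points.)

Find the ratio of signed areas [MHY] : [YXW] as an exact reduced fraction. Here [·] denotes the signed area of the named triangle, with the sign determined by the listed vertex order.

Assign X = (0, 0), W = (1, 0), M = (0, 1) — the answer is frame-independent, so this choice is without loss of generality.
1. H is the midpoint of XM ⇒ H = (0, 1/2)
2. Y is the midpoint of WM ⇒ Y = (1/2, 1/2)
2·[MHY] = 1/4, 2·[YXW] = 1/2
[MHY]:[YXW] = 1/4:1/2 = 1/2

[MHY]:[YXW] = 1/2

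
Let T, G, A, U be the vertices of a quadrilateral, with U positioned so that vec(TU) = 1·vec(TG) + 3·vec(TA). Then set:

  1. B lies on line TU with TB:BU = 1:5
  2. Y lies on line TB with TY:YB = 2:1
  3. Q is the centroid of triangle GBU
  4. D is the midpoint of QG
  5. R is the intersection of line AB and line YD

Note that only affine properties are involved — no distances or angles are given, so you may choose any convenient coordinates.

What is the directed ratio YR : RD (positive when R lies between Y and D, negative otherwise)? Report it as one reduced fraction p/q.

YR:RD = 2/13

Set T = (0, 0), G = (1, 0), A = (0, 1), U = (1, 3); any affine frame gives the same invariant.
1. B lies on line TU with TB:BU = 1:5 ⇒ B = (1/6, 1/2)
2. Y lies on line TB with TY:YB = 2:1 ⇒ Y = (1/9, 1/3)
3. Q is the centroid of triangle GBU ⇒ Q = (13/18, 7/6)
4. D is the midpoint of QG ⇒ D = (31/36, 7/12)
5. R is the intersection of line AB and line YD ⇒ R = (19/90, 11/30)
R = Y + t·(D−Y) with t = 2/15, so YR:RD = t:(1−t) = 2/15:13/15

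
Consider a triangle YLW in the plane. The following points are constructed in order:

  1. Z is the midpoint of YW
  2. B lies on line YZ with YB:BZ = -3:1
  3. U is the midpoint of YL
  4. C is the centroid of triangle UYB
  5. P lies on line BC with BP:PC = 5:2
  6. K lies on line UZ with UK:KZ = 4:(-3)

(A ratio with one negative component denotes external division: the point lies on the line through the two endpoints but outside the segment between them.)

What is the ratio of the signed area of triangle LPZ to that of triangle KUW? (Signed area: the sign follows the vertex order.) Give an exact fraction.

[LPZ]:[KUW] = -1/21

Choose coordinates Y = (0, 0), L = (1, 0), W = (0, 1).
1. Z is the midpoint of YW ⇒ Z = (0, 1/2)
2. B lies on line YZ with YB:BZ = -3:1 ⇒ B = (0, 3/4)
3. U is the midpoint of YL ⇒ U = (1/2, 0)
4. C is the centroid of triangle UYB ⇒ C = (1/6, 1/4)
5. P lies on line BC with BP:PC = 5:2 ⇒ P = (5/42, 11/28)
6. K lies on line UZ with UK:KZ = 4:(-3) ⇒ K = (-3/2, 2)
2·[LPZ] = -1/21, 2·[KUW] = 1
[LPZ]:[KUW] = -1/21:1 = -1/21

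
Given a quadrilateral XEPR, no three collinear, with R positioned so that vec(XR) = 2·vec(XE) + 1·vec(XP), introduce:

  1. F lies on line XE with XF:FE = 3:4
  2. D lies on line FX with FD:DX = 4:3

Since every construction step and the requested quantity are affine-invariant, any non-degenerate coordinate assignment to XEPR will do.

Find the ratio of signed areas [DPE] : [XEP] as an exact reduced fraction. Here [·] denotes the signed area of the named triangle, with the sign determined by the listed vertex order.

Choose coordinates X = (0, 0), E = (1, 0), P = (0, 1), R = (2, 1).
1. F lies on line XE with XF:FE = 3:4 ⇒ F = (3/7, 0)
2. D lies on line FX with FD:DX = 4:3 ⇒ D = (9/49, 0)
2·[DPE] = -40/49, 2·[XEP] = 1
[DPE]:[XEP] = -40/49:1 = -40/49

[DPE]:[XEP] = -40/49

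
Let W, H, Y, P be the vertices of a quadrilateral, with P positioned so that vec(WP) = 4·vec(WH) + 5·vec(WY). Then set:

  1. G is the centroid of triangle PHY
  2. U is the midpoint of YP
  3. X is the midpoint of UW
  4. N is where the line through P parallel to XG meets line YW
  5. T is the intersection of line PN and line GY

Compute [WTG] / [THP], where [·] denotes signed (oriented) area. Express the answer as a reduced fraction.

[WTG]:[THP] = -25/88

Choose coordinates W = (0, 0), H = (1, 0), Y = (0, 1), P = (4, 5).
1. G is the centroid of triangle PHY ⇒ G = (5/3, 2)
2. U is the midpoint of YP ⇒ U = (2, 3)
3. X is the midpoint of UW ⇒ X = (1, 3/2)
4. N is where the line through P parallel to XG meets line YW ⇒ N = (0, 2)
5. T is the intersection of line PN and line GY ⇒ T = (-20/3, -3)
2·[WTG] = -25/3, 2·[THP] = 88/3
[WTG]:[THP] = -25/3:88/3 = -25/88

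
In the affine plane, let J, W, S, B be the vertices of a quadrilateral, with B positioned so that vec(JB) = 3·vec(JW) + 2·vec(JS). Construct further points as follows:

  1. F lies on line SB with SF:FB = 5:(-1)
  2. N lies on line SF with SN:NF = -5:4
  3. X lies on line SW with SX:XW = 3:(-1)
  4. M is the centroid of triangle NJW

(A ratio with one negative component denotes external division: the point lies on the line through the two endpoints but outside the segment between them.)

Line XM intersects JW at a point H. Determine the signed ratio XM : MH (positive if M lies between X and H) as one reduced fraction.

XM:MH = -35/29

Work in coordinates with J = (0, 0), W = (1, 0), S = (0, 1), B = (3, 2).
1. F lies on line SB with SF:FB = 5:(-1) ⇒ F = (15/4, 9/4)
2. N lies on line SF with SN:NF = -5:4 ⇒ N = (75/4, 29/4)
3. X lies on line SW with SX:XW = 3:(-1) ⇒ X = (3/2, -1/2)
4. M is the centroid of triangle NJW ⇒ M = (79/12, 29/12)
line XM meets JW at H = (83/35, 0)
M = X + t·(H−X) with t = 35/6, so XM:MH = 35/6:-29/6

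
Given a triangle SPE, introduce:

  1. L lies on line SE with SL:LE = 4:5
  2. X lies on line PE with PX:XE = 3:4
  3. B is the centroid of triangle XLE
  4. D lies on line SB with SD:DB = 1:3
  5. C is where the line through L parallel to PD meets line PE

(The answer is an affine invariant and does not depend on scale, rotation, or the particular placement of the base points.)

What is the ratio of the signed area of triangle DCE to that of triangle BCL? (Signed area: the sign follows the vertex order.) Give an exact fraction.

Work in coordinates with S = (0, 0), P = (1, 0), E = (0, 1).
1. L lies on line SE with SL:LE = 4:5 ⇒ L = (0, 4/9)
2. X lies on line PE with PX:XE = 3:4 ⇒ X = (4/7, 3/7)
3. B is the centroid of triangle XLE ⇒ B = (4/21, 118/189)
4. D lies on line SB with SD:DB = 1:3 ⇒ D = (1/21, 59/378)
5. C is where the line through L parallel to PD meets line PE ⇒ C = (200/301, 101/301)
2·[DCE] = 100/189, 2·[BCL] = -380/2709
[DCE]:[BCL] = 100/189:-380/2709 = -215/57

[DCE]:[BCL] = -215/57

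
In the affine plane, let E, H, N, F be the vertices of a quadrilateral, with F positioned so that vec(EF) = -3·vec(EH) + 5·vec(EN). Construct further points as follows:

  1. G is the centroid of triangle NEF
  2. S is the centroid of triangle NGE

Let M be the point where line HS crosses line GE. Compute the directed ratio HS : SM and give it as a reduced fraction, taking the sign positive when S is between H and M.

Set E = (0, 0), H = (1, 0), N = (0, 1), F = (-3, 5); any affine frame gives the same invariant.
1. G is the centroid of triangle NEF ⇒ G = (-1, 2)
2. S is the centroid of triangle NGE ⇒ S = (-1/3, 1)
line HS meets GE at M = (-3/5, 6/5)
S = H + t·(M−H) with t = 5/6, so HS:SM = 5/6:1/6

HS:SM = 5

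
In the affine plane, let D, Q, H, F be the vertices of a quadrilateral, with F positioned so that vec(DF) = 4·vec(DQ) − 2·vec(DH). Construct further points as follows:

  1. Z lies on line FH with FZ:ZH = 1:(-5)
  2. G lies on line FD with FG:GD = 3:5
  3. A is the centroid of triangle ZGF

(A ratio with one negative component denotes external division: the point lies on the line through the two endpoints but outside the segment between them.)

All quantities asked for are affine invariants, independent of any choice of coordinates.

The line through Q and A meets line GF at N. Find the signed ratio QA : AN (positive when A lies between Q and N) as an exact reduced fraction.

QA:AN = -7

Work in coordinates with D = (0, 0), Q = (1, 0), H = (0, 1), F = (4, -2).
1. Z lies on line FH with FZ:ZH = 1:(-5) ⇒ Z = (5, -11/4)
2. G lies on line FD with FG:GD = 3:5 ⇒ G = (5/2, -5/4)
3. A is the centroid of triangle ZGF ⇒ A = (23/6, -2)
line QA meets GF at N = (24/7, -12/7)
A = Q + t·(N−Q) with t = 7/6, so QA:AN = 7/6:-1/6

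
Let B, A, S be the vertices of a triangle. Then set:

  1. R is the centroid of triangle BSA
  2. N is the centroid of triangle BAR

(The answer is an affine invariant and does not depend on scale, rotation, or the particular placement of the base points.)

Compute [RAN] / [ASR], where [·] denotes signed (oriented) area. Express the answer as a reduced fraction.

[RAN]:[ASR] = -1/3

Assign B = (0, 0), A = (1, 0), S = (0, 1) — the answer is frame-independent, so this choice is without loss of generality.
1. R is the centroid of triangle BSA ⇒ R = (1/3, 1/3)
2. N is the centroid of triangle BAR ⇒ N = (4/9, 1/9)
2·[RAN] = -1/9, 2·[ASR] = 1/3
[RAN]:[ASR] = -1/9:1/3 = -1/3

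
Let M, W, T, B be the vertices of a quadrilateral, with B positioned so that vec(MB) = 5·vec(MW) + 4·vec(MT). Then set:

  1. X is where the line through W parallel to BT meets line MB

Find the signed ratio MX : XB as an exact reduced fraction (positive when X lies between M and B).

Assign M = (0, 0), W = (1, 0), T = (0, 1), B = (5, 4) — the answer is frame-independent, so this choice is without loss of generality.
1. X is where the line through W parallel to BT meets line MB ⇒ X = (-3, -12/5)
X = M + t·(B−M) with t = -3/5, so MX:XB = t:(1−t) = -3/5:8/5

MX:XB = -3/8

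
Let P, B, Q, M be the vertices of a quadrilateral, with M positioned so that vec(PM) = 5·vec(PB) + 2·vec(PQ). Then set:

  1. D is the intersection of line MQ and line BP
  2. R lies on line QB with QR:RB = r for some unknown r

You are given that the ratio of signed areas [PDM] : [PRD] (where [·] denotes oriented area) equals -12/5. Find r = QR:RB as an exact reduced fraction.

r = 1/5

Choose coordinates P = (0, 0), B = (1, 0), Q = (0, 1), M = (5, 2).
1. D is the intersection of line MQ and line BP ⇒ D = (-5, 0)
2. With QR:RB = r, write λ = r/(r+1) so R = Q + λ·(B−Q); R is affine-linear in λ
Every point depending on R is an affine combination of R and λ-independent points, so each such coordinate is linear in λ; the λ² term in each signed area is a multiple of (B−Q)×(B−Q) = 0, so 2·[PDM] and 2·[PRD] are each linear in λ. Evaluating at λ=0 and λ=1:
  2·[PDM] = -10,   2·[PRD] = -5·λ + 5
So [PDM]:[PRD] = (-10) / (-5·λ + 5). Setting this equal to -12/5:
  -10 = -12/5·(-5·λ + 5)  ⇒  λ = 1/6
Then r = λ/(1−λ) = (1/6)/(5/6) = 1/5. Check: with r = 1/5, R = (1/6, 5/6) and [PDM]:[PRD] = -12/5 as required.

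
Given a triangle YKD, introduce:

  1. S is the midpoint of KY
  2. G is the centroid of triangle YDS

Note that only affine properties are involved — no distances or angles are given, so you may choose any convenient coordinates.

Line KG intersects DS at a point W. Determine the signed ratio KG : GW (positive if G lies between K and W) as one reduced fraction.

Assign Y = (0, 0), K = (1, 0), D = (0, 1) — the answer is frame-independent, so this choice is without loss of generality.
1. S is the midpoint of KY ⇒ S = (1/2, 0)
2. G is the centroid of triangle YDS ⇒ G = (1/6, 1/3)
line KG meets DS at W = (3/8, 1/4)
G = K + t·(W−K) with t = 4/3, so KG:GW = 4/3:-1/3

KG:GW = -4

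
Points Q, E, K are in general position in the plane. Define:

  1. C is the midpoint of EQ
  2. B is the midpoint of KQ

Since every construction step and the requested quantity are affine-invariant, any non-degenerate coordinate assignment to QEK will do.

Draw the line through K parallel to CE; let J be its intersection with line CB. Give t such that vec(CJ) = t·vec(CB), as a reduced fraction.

Assign Q = (0, 0), E = (1, 0), K = (0, 1) — the answer is frame-independent, so this choice is without loss of generality.
1. C is the midpoint of EQ ⇒ C = (1/2, 0)
2. B is the midpoint of KQ ⇒ B = (0, 1/2)
through K parallel to CE: direction (1/2, 0); meets CB at J = (-1/2, 1)
J = C + t·(B−C) with t = 2

t = 2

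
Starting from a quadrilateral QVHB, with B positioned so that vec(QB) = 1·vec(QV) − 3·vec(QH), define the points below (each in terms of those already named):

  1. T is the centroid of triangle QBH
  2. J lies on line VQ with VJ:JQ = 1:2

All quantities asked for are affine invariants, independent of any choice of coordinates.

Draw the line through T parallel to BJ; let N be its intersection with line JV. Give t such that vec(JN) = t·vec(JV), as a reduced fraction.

t = -11/9

Work in coordinates with Q = (0, 0), V = (1, 0), H = (0, 1), B = (1, -3).
1. T is the centroid of triangle QBH ⇒ T = (1/3, -2/3)
2. J lies on line VQ with VJ:JQ = 1:2 ⇒ J = (2/3, 0)
through T parallel to BJ: direction (-1/3, 3); meets JV at N = (7/27, 0)
N = J + t·(V−J) with t = -11/9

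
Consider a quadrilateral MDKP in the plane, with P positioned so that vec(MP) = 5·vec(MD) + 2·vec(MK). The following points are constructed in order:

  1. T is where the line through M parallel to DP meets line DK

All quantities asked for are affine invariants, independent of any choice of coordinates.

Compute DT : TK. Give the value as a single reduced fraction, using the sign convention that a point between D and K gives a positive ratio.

DT:TK = 1/2

Choose coordinates M = (0, 0), D = (1, 0), K = (0, 1), P = (5, 2).
1. T is where the line through M parallel to DP meets line DK ⇒ T = (2/3, 1/3)
T = D + t·(K−D) with t = 1/3, so DT:TK = t:(1−t) = 1/3:2/3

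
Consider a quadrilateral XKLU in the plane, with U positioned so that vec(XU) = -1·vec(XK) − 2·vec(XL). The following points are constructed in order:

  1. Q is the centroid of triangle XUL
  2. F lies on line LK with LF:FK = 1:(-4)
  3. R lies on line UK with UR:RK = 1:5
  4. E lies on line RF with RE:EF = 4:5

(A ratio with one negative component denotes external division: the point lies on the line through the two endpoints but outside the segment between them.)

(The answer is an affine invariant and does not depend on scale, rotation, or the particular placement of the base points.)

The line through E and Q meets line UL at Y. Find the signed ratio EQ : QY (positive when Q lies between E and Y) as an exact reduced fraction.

EQ:QY = -5/3

Choose coordinates X = (0, 0), K = (1, 0), L = (0, 1), U = (-1, -2).
1. Q is the centroid of triangle XUL ⇒ Q = (-1/3, -1/3)
2. F lies on line LK with LF:FK = 1:(-4) ⇒ F = (-1/3, 4/3)
3. R lies on line UK with UR:RK = 1:5 ⇒ R = (-2/3, -5/3)
4. E lies on line RF with RE:EF = 4:5 ⇒ E = (-14/27, -1/3)
line EQ meets UL at Y = (-4/9, -1/3)
Q = E + t·(Y−E) with t = 5/2, so EQ:QY = 5/2:-3/2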